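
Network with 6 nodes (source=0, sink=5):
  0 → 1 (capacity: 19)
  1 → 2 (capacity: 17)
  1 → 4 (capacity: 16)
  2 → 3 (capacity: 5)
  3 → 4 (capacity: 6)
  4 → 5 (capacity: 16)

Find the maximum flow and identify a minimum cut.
Max flow = 16, Min cut edges: (4,5)

Maximum flow: 16
Minimum cut: (4,5)
Partition: S = [0, 1, 2, 3, 4], T = [5]

Max-flow min-cut theorem verified: both equal 16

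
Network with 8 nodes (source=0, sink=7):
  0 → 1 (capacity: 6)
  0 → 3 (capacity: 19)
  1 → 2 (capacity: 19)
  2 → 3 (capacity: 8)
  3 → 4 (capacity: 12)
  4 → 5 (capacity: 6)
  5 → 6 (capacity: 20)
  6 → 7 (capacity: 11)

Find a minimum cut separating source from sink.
Min cut value = 6, edges: (4,5)

Min cut value: 6
Partition: S = [0, 1, 2, 3, 4], T = [5, 6, 7]
Cut edges: (4,5)

By max-flow min-cut theorem, max flow = min cut = 6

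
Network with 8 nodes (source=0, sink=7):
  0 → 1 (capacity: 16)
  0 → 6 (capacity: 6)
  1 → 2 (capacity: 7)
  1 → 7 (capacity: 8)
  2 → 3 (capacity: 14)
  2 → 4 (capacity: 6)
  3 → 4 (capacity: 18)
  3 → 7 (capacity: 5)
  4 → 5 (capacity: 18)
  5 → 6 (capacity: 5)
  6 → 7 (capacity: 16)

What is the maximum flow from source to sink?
Maximum flow = 21

Max flow: 21

Flow assignment:
  0 → 1: 15/16
  0 → 6: 6/6
  1 → 2: 7/7
  1 → 7: 8/8
  2 → 3: 7/14
  3 → 4: 2/18
  3 → 7: 5/5
  4 → 5: 2/18
  5 → 6: 2/5
  6 → 7: 8/16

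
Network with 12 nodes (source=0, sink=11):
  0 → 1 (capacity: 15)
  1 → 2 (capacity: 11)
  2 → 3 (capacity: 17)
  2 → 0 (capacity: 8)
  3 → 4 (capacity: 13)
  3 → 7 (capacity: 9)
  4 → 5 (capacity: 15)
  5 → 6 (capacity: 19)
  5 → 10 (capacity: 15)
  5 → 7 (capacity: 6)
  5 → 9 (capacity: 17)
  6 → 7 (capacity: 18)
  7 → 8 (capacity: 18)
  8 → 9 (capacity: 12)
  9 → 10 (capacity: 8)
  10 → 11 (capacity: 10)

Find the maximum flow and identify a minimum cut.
Max flow = 10, Min cut edges: (10,11)

Maximum flow: 10
Minimum cut: (10,11)
Partition: S = [0, 1, 2, 3, 4, 5, 6, 7, 8, 9, 10], T = [11]

Max-flow min-cut theorem verified: both equal 10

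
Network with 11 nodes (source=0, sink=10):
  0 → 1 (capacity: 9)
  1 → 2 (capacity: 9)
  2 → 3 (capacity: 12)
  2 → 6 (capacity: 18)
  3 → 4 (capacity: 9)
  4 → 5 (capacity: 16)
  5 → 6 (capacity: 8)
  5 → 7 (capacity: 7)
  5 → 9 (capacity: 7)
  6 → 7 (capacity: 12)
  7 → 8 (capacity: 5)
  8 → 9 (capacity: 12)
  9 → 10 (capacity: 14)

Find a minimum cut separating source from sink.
Min cut value = 9, edges: (1,2)

Min cut value: 9
Partition: S = [0, 1], T = [2, 3, 4, 5, 6, 7, 8, 9, 10]
Cut edges: (1,2)

By max-flow min-cut theorem, max flow = min cut = 9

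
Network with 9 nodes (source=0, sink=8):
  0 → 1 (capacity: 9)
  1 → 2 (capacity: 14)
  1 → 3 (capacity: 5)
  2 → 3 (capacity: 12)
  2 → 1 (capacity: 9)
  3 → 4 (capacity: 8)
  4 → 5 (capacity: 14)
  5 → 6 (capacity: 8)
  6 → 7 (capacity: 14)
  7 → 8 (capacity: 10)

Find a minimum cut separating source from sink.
Min cut value = 8, edges: (5,6)

Min cut value: 8
Partition: S = [0, 1, 2, 3, 4, 5], T = [6, 7, 8]
Cut edges: (5,6)

By max-flow min-cut theorem, max flow = min cut = 8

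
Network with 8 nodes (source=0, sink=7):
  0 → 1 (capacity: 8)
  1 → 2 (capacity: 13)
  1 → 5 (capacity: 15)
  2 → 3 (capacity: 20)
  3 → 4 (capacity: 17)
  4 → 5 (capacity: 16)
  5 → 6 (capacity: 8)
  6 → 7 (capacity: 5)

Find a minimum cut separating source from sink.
Min cut value = 5, edges: (6,7)

Min cut value: 5
Partition: S = [0, 1, 2, 3, 4, 5, 6], T = [7]
Cut edges: (6,7)

By max-flow min-cut theorem, max flow = min cut = 5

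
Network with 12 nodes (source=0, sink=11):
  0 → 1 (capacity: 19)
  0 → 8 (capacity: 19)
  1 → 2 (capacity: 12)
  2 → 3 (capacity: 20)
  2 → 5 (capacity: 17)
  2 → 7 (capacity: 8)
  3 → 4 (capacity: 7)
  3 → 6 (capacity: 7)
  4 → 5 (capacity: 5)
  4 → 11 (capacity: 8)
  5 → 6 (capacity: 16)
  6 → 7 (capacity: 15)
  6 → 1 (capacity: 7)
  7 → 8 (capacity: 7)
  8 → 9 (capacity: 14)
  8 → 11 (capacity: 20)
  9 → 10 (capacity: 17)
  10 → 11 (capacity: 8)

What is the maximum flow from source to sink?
Maximum flow = 31

Max flow: 31

Flow assignment:
  0 → 1: 12/19
  0 → 8: 19/19
  1 → 2: 12/12
  2 → 3: 7/20
  2 → 7: 5/8
  3 → 4: 7/7
  4 → 11: 7/8
  7 → 8: 5/7
  8 → 9: 4/14
  8 → 11: 20/20
  9 → 10: 4/17
  10 → 11: 4/8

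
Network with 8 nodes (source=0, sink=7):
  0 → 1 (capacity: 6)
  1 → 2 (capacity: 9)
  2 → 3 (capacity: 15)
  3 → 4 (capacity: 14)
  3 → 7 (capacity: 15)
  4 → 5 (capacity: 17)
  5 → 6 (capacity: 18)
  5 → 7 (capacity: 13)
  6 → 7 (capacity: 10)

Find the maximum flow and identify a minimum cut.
Max flow = 6, Min cut edges: (0,1)

Maximum flow: 6
Minimum cut: (0,1)
Partition: S = [0], T = [1, 2, 3, 4, 5, 6, 7]

Max-flow min-cut theorem verified: both equal 6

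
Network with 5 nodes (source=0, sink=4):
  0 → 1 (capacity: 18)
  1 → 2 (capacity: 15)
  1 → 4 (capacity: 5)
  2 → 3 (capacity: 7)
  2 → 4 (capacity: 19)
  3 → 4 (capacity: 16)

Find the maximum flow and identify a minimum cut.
Max flow = 18, Min cut edges: (0,1)

Maximum flow: 18
Minimum cut: (0,1)
Partition: S = [0], T = [1, 2, 3, 4]

Max-flow min-cut theorem verified: both equal 18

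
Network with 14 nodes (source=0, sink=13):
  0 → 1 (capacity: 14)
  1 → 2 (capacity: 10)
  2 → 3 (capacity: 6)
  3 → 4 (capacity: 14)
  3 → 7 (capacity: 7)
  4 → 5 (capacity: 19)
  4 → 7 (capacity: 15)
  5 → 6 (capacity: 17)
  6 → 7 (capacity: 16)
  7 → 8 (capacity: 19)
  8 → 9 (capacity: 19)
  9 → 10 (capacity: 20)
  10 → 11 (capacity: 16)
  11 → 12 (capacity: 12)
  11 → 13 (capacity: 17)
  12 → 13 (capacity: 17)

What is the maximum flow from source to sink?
Maximum flow = 6

Max flow: 6

Flow assignment:
  0 → 1: 6/14
  1 → 2: 6/10
  2 → 3: 6/6
  3 → 7: 6/7
  7 → 8: 6/19
  8 → 9: 6/19
  9 → 10: 6/20
  10 → 11: 6/16
  11 → 13: 6/17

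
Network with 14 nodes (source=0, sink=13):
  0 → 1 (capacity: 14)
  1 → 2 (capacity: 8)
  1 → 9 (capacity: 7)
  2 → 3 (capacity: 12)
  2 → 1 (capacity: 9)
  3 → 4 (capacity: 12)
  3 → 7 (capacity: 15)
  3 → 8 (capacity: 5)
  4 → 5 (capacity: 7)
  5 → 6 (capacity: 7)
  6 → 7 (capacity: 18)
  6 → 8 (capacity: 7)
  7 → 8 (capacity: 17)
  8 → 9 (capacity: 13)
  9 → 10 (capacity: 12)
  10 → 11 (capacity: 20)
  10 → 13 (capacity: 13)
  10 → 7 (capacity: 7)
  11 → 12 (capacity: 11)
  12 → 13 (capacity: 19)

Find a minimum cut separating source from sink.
Min cut value = 12, edges: (9,10)

Min cut value: 12
Partition: S = [0, 1, 2, 3, 4, 5, 6, 7, 8, 9], T = [10, 11, 12, 13]
Cut edges: (9,10)

By max-flow min-cut theorem, max flow = min cut = 12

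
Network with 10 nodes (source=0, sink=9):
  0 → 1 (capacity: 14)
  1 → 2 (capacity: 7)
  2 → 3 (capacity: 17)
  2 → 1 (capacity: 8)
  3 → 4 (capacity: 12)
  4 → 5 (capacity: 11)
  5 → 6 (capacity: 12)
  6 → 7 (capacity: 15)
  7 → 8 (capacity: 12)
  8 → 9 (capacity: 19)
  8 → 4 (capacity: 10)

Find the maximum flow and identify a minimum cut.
Max flow = 7, Min cut edges: (1,2)

Maximum flow: 7
Minimum cut: (1,2)
Partition: S = [0, 1], T = [2, 3, 4, 5, 6, 7, 8, 9]

Max-flow min-cut theorem verified: both equal 7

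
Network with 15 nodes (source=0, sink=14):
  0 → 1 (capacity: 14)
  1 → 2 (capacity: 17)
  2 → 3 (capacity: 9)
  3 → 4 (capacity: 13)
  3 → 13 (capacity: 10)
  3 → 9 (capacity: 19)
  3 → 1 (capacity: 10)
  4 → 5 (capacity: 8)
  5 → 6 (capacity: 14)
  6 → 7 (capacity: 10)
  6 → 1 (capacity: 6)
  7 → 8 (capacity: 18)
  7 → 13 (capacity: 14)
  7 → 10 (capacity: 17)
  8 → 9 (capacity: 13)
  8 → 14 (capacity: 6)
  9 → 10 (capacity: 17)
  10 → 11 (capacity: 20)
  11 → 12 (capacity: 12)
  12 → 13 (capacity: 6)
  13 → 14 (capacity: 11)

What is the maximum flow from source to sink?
Maximum flow = 9

Max flow: 9

Flow assignment:
  0 → 1: 9/14
  1 → 2: 9/17
  2 → 3: 9/9
  3 → 13: 9/10
  13 → 14: 9/11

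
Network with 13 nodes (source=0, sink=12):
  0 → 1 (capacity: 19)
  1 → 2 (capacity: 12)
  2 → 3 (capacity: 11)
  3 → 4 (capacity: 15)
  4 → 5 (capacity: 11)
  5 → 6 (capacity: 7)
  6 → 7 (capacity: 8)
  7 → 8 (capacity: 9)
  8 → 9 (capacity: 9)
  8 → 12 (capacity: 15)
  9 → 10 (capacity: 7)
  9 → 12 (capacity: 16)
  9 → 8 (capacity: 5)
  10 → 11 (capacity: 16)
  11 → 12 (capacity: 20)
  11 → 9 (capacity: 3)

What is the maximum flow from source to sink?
Maximum flow = 7

Max flow: 7

Flow assignment:
  0 → 1: 7/19
  1 → 2: 7/12
  2 → 3: 7/11
  3 → 4: 7/15
  4 → 5: 7/11
  5 → 6: 7/7
  6 → 7: 7/8
  7 → 8: 7/9
  8 → 12: 7/15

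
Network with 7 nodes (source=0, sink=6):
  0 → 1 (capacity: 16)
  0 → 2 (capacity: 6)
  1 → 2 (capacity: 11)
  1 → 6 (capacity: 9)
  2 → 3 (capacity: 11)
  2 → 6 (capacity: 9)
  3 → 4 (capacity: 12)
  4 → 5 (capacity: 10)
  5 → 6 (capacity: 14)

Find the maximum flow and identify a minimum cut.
Max flow = 22, Min cut edges: (0,1), (0,2)

Maximum flow: 22
Minimum cut: (0,1), (0,2)
Partition: S = [0], T = [1, 2, 3, 4, 5, 6]

Max-flow min-cut theorem verified: both equal 22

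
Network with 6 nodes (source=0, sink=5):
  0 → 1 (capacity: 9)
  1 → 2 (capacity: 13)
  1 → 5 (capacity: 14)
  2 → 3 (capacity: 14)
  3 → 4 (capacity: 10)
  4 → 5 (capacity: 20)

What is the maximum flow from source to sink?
Maximum flow = 9

Max flow: 9

Flow assignment:
  0 → 1: 9/9
  1 → 5: 9/14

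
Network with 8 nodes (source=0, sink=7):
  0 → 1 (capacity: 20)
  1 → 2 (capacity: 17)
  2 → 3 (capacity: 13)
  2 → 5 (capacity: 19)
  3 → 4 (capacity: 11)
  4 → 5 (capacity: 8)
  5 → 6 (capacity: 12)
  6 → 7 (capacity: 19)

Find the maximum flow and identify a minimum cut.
Max flow = 12, Min cut edges: (5,6)

Maximum flow: 12
Minimum cut: (5,6)
Partition: S = [0, 1, 2, 3, 4, 5], T = [6, 7]

Max-flow min-cut theorem verified: both equal 12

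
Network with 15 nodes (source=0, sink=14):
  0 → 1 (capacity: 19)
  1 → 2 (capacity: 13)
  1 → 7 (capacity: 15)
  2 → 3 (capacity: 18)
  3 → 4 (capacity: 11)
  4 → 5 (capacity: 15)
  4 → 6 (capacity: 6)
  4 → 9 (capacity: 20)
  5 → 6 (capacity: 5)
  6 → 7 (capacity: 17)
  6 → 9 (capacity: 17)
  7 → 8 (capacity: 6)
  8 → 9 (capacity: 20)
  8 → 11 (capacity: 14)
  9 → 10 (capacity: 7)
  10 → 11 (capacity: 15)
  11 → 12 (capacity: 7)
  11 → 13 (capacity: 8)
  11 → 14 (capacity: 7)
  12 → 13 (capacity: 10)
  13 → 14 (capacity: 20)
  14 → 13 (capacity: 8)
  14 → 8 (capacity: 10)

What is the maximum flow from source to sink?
Maximum flow = 13

Max flow: 13

Flow assignment:
  0 → 1: 13/19
  1 → 2: 7/13
  1 → 7: 6/15
  2 → 3: 7/18
  3 → 4: 7/11
  4 → 9: 7/20
  7 → 8: 6/6
  8 → 11: 6/14
  9 → 10: 7/7
  10 → 11: 7/15
  11 → 13: 6/8
  11 → 14: 7/7
  13 → 14: 6/20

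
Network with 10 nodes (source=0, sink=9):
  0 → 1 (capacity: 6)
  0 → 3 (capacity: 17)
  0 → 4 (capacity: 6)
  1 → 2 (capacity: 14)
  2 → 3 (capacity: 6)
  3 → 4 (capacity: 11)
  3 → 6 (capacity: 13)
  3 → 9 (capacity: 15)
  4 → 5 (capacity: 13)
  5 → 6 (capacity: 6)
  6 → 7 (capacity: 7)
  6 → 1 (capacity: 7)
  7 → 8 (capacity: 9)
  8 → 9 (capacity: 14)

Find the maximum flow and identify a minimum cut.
Max flow = 22, Min cut edges: (3,9), (6,7)

Maximum flow: 22
Minimum cut: (3,9), (6,7)
Partition: S = [0, 1, 2, 3, 4, 5, 6], T = [7, 8, 9]

Max-flow min-cut theorem verified: both equal 22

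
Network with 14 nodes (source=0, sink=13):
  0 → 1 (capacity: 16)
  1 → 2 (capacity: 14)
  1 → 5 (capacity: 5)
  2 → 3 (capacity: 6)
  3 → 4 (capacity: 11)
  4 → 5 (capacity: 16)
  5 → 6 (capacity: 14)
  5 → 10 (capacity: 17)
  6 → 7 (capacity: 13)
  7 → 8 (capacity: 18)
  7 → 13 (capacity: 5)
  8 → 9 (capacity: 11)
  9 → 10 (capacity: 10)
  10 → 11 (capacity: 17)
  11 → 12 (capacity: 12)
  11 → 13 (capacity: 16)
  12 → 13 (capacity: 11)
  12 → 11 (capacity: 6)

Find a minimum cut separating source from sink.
Min cut value = 11, edges: (1,5), (2,3)

Min cut value: 11
Partition: S = [0, 1, 2], T = [3, 4, 5, 6, 7, 8, 9, 10, 11, 12, 13]
Cut edges: (1,5), (2,3)

By max-flow min-cut theorem, max flow = min cut = 11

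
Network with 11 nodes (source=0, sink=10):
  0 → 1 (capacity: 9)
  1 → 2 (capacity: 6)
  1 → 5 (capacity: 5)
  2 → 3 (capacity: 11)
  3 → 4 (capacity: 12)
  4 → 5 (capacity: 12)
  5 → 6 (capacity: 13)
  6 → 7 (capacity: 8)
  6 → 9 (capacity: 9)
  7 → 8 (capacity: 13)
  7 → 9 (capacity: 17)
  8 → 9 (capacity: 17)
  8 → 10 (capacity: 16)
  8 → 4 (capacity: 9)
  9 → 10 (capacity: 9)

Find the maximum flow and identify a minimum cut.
Max flow = 9, Min cut edges: (0,1)

Maximum flow: 9
Minimum cut: (0,1)
Partition: S = [0], T = [1, 2, 3, 4, 5, 6, 7, 8, 9, 10]

Max-flow min-cut theorem verified: both equal 9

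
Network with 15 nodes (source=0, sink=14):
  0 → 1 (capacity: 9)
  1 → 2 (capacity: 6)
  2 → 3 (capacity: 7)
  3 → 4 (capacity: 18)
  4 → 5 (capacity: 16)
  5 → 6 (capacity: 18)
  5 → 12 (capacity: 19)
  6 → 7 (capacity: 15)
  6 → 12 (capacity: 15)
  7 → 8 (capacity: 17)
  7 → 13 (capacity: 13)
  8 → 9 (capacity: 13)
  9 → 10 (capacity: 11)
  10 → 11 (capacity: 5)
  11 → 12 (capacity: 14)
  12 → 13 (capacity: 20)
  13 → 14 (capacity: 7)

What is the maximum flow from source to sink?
Maximum flow = 6

Max flow: 6

Flow assignment:
  0 → 1: 6/9
  1 → 2: 6/6
  2 → 3: 6/7
  3 → 4: 6/18
  4 → 5: 6/16
  5 → 12: 6/19
  12 → 13: 6/20
  13 → 14: 6/7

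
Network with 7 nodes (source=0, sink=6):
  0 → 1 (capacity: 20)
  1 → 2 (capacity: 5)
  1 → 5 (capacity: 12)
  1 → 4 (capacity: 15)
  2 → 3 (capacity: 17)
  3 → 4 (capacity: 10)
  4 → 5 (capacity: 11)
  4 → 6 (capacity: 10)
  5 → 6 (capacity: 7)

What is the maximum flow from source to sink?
Maximum flow = 17

Max flow: 17

Flow assignment:
  0 → 1: 17/20
  1 → 5: 7/12
  1 → 4: 10/15
  4 → 6: 10/10
  5 → 6: 7/7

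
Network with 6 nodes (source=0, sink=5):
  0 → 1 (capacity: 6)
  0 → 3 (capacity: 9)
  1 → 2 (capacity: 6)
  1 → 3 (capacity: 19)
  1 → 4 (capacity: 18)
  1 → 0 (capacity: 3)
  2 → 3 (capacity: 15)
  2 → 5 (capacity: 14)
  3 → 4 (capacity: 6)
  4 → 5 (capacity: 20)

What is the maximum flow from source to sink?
Maximum flow = 12

Max flow: 12

Flow assignment:
  0 → 1: 6/6
  0 → 3: 6/9
  1 → 2: 6/6
  2 → 5: 6/14
  3 → 4: 6/6
  4 → 5: 6/20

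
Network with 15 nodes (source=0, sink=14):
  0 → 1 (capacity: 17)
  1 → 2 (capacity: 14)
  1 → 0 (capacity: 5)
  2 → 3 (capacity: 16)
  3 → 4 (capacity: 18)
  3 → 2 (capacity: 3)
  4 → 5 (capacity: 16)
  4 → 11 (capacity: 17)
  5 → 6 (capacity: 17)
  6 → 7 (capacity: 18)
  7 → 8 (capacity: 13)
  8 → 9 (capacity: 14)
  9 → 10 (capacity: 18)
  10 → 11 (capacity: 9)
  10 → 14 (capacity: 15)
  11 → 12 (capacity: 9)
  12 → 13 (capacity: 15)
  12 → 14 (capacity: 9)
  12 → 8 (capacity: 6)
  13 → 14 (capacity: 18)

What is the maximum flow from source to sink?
Maximum flow = 14

Max flow: 14

Flow assignment:
  0 → 1: 14/17
  1 → 2: 14/14
  2 → 3: 14/16
  3 → 4: 14/18
  4 → 5: 5/16
  4 → 11: 9/17
  5 → 6: 5/17
  6 → 7: 5/18
  7 → 8: 5/13
  8 → 9: 5/14
  9 → 10: 5/18
  10 → 14: 5/15
  11 → 12: 9/9
  12 → 14: 9/9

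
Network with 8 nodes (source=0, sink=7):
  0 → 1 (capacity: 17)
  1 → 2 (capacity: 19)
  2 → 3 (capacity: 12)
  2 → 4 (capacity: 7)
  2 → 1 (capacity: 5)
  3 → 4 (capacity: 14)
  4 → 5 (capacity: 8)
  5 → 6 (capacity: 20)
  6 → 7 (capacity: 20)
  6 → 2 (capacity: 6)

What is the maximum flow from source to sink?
Maximum flow = 8

Max flow: 8

Flow assignment:
  0 → 1: 8/17
  1 → 2: 8/19
  2 → 3: 1/12
  2 → 4: 7/7
  3 → 4: 1/14
  4 → 5: 8/8
  5 → 6: 8/20
  6 → 7: 8/20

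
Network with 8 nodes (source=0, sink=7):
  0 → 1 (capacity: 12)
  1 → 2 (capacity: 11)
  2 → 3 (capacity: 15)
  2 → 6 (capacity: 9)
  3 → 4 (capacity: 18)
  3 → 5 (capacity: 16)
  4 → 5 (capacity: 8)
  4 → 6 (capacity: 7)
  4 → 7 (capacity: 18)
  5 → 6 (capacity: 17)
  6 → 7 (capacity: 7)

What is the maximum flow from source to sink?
Maximum flow = 11

Max flow: 11

Flow assignment:
  0 → 1: 11/12
  1 → 2: 11/11
  2 → 3: 4/15
  2 → 6: 7/9
  3 → 4: 4/18
  4 → 7: 4/18
  6 → 7: 7/7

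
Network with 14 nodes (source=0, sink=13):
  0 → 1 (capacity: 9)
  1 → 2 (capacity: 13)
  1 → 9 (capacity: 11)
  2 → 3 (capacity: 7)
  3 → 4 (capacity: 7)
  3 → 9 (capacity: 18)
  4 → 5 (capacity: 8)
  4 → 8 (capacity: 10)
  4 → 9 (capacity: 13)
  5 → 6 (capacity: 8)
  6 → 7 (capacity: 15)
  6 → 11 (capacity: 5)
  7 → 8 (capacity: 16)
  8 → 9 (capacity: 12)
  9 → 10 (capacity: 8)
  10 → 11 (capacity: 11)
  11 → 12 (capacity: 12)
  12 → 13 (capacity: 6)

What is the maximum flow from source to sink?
Maximum flow = 6

Max flow: 6

Flow assignment:
  0 → 1: 6/9
  1 → 2: 1/13
  1 → 9: 5/11
  2 → 3: 1/7
  3 → 4: 1/7
  4 → 5: 1/8
  5 → 6: 1/8
  6 → 11: 1/5
  9 → 10: 5/8
  10 → 11: 5/11
  11 → 12: 6/12
  12 → 13: 6/6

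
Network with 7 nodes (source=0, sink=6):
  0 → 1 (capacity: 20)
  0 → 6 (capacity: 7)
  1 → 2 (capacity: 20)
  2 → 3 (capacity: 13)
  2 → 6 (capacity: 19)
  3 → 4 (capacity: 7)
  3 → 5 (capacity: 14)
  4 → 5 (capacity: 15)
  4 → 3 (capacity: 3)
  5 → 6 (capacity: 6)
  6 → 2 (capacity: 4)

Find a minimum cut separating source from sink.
Min cut value = 27, edges: (0,6), (1,2)

Min cut value: 27
Partition: S = [0, 1], T = [2, 3, 4, 5, 6]
Cut edges: (0,6), (1,2)

By max-flow min-cut theorem, max flow = min cut = 27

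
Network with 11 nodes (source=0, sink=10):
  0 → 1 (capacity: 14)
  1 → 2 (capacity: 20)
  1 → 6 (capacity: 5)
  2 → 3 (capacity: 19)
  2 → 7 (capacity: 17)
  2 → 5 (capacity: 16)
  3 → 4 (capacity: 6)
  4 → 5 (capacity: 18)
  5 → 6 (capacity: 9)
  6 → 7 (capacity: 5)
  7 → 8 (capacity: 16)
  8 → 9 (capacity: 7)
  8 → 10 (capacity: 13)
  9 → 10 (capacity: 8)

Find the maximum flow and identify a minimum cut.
Max flow = 14, Min cut edges: (0,1)

Maximum flow: 14
Minimum cut: (0,1)
Partition: S = [0], T = [1, 2, 3, 4, 5, 6, 7, 8, 9, 10]

Max-flow min-cut theorem verified: both equal 14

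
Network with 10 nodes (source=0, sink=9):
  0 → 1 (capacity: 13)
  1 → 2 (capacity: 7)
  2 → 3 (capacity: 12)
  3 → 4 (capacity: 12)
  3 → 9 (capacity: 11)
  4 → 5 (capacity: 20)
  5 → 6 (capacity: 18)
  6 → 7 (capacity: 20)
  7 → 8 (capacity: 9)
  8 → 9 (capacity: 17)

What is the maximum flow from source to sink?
Maximum flow = 7

Max flow: 7

Flow assignment:
  0 → 1: 7/13
  1 → 2: 7/7
  2 → 3: 7/12
  3 → 9: 7/11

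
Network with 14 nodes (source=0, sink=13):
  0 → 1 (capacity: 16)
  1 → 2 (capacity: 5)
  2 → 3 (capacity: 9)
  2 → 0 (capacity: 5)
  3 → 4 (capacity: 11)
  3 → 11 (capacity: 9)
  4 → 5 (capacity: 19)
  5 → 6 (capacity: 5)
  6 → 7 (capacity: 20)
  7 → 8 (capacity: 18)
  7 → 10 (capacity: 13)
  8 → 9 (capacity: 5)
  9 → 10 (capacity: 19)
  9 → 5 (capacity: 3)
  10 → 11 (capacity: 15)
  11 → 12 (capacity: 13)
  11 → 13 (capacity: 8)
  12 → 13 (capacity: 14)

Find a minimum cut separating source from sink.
Min cut value = 5, edges: (1,2)

Min cut value: 5
Partition: S = [0, 1], T = [2, 3, 4, 5, 6, 7, 8, 9, 10, 11, 12, 13]
Cut edges: (1,2)

By max-flow min-cut theorem, max flow = min cut = 5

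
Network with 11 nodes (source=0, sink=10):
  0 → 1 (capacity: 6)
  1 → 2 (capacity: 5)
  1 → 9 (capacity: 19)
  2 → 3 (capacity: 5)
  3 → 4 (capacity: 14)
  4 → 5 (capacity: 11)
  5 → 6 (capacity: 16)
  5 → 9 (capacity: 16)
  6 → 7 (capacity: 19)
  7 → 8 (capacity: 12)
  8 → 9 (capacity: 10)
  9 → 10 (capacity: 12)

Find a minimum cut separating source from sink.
Min cut value = 6, edges: (0,1)

Min cut value: 6
Partition: S = [0], T = [1, 2, 3, 4, 5, 6, 7, 8, 9, 10]
Cut edges: (0,1)

By max-flow min-cut theorem, max flow = min cut = 6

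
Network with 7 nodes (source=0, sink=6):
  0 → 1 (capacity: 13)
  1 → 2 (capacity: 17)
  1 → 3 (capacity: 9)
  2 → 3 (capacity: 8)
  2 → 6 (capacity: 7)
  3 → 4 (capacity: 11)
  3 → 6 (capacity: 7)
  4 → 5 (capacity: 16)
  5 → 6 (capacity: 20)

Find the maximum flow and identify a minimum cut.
Max flow = 13, Min cut edges: (0,1)

Maximum flow: 13
Minimum cut: (0,1)
Partition: S = [0], T = [1, 2, 3, 4, 5, 6]

Max-flow min-cut theorem verified: both equal 13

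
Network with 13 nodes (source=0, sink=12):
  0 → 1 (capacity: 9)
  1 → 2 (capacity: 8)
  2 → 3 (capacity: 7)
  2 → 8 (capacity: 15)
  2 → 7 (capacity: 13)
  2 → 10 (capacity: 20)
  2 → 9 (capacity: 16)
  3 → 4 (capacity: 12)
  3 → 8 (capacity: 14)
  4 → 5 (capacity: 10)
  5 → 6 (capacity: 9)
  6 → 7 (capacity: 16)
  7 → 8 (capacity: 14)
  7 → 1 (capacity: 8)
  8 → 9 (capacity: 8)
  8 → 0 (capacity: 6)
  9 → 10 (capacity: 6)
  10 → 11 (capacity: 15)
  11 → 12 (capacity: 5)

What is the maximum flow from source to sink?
Maximum flow = 5

Max flow: 5

Flow assignment:
  0 → 1: 5/9
  1 → 2: 5/8
  2 → 10: 5/20
  10 → 11: 5/15
  11 → 12: 5/5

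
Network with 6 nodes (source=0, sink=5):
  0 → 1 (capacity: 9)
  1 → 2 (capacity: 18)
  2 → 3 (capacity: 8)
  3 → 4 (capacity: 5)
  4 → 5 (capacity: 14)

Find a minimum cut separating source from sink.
Min cut value = 5, edges: (3,4)

Min cut value: 5
Partition: S = [0, 1, 2, 3], T = [4, 5]
Cut edges: (3,4)

By max-flow min-cut theorem, max flow = min cut = 5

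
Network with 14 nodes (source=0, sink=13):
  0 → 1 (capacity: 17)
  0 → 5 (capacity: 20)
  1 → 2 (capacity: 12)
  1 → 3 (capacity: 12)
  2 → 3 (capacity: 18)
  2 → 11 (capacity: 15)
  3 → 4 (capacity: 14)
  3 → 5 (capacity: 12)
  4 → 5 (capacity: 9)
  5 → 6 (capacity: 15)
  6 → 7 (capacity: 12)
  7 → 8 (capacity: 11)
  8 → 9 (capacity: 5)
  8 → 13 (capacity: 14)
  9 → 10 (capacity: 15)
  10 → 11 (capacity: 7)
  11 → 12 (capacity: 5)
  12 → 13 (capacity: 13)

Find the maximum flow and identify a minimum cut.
Max flow = 16, Min cut edges: (7,8), (11,12)

Maximum flow: 16
Minimum cut: (7,8), (11,12)
Partition: S = [0, 1, 2, 3, 4, 5, 6, 7, 9, 10, 11], T = [8, 12, 13]

Max-flow min-cut theorem verified: both equal 16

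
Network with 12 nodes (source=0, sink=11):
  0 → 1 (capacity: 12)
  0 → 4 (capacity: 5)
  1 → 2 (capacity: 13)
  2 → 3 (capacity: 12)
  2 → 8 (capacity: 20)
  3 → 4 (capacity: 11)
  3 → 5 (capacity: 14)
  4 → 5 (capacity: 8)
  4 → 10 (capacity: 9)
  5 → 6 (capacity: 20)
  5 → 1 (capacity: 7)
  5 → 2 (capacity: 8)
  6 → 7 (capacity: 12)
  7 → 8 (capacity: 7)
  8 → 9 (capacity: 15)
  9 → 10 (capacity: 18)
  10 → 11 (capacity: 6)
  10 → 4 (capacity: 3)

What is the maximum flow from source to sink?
Maximum flow = 6

Max flow: 6

Flow assignment:
  0 → 1: 6/12
  1 → 2: 8/13
  2 → 8: 8/20
  4 → 5: 2/8
  5 → 1: 2/7
  8 → 9: 8/15
  9 → 10: 8/18
  10 → 11: 6/6
  10 → 4: 2/3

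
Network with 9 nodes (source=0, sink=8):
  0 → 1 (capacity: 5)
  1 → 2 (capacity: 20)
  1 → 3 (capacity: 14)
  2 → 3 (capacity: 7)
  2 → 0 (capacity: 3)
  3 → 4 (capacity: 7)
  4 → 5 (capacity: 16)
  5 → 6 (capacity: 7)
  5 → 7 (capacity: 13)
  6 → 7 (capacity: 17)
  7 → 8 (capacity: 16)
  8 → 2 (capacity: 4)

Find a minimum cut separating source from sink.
Min cut value = 5, edges: (0,1)

Min cut value: 5
Partition: S = [0], T = [1, 2, 3, 4, 5, 6, 7, 8]
Cut edges: (0,1)

By max-flow min-cut theorem, max flow = min cut = 5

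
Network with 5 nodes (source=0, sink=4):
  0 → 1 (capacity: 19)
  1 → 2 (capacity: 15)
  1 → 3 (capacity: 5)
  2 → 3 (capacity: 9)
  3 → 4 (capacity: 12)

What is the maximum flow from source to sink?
Maximum flow = 12

Max flow: 12

Flow assignment:
  0 → 1: 12/19
  1 → 2: 9/15
  1 → 3: 3/5
  2 → 3: 9/9
  3 → 4: 12/12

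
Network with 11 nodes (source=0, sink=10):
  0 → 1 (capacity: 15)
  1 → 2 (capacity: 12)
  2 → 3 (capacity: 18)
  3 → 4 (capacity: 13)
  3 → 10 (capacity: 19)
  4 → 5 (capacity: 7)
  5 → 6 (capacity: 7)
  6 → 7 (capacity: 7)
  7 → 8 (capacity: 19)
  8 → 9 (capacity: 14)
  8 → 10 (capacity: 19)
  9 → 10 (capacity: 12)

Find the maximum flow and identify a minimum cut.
Max flow = 12, Min cut edges: (1,2)

Maximum flow: 12
Minimum cut: (1,2)
Partition: S = [0, 1], T = [2, 3, 4, 5, 6, 7, 8, 9, 10]

Max-flow min-cut theorem verified: both equal 12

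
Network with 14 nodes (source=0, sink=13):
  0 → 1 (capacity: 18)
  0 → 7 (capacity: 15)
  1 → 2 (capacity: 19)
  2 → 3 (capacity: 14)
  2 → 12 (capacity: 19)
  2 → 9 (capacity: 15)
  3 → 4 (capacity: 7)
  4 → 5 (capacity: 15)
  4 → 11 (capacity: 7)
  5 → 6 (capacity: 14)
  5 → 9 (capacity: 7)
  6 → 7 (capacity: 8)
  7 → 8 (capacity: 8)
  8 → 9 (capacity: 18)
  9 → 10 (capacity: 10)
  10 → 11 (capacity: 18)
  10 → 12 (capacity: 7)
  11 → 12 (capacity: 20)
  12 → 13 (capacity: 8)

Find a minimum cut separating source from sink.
Min cut value = 8, edges: (12,13)

Min cut value: 8
Partition: S = [0, 1, 2, 3, 4, 5, 6, 7, 8, 9, 10, 11, 12], T = [13]
Cut edges: (12,13)

By max-flow min-cut theorem, max flow = min cut = 8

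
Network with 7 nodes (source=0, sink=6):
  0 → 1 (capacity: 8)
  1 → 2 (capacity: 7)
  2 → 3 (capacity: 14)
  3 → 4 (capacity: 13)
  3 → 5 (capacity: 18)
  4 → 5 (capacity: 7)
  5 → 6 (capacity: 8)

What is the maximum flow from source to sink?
Maximum flow = 7

Max flow: 7

Flow assignment:
  0 → 1: 7/8
  1 → 2: 7/7
  2 → 3: 7/14
  3 → 5: 7/18
  5 → 6: 7/8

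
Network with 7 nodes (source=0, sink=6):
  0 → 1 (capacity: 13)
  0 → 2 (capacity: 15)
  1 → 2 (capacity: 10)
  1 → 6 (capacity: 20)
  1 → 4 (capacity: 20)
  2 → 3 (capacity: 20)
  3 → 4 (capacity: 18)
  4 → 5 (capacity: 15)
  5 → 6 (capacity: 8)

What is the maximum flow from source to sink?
Maximum flow = 21

Max flow: 21

Flow assignment:
  0 → 1: 13/13
  0 → 2: 8/15
  1 → 6: 13/20
  2 → 3: 8/20
  3 → 4: 8/18
  4 → 5: 8/15
  5 → 6: 8/8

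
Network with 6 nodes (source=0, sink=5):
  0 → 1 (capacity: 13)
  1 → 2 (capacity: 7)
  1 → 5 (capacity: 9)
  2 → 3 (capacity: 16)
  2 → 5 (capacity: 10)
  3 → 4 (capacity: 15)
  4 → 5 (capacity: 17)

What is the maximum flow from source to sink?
Maximum flow = 13

Max flow: 13

Flow assignment:
  0 → 1: 13/13
  1 → 2: 4/7
  1 → 5: 9/9
  2 → 5: 4/10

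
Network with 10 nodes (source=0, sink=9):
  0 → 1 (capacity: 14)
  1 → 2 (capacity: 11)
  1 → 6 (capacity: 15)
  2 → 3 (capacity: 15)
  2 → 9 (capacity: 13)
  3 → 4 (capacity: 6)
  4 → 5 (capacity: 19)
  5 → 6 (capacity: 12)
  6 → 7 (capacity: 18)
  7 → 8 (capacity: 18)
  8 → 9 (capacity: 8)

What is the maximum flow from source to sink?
Maximum flow = 14

Max flow: 14

Flow assignment:
  0 → 1: 14/14
  1 → 2: 11/11
  1 → 6: 3/15
  2 → 9: 11/13
  6 → 7: 3/18
  7 → 8: 3/18
  8 → 9: 3/8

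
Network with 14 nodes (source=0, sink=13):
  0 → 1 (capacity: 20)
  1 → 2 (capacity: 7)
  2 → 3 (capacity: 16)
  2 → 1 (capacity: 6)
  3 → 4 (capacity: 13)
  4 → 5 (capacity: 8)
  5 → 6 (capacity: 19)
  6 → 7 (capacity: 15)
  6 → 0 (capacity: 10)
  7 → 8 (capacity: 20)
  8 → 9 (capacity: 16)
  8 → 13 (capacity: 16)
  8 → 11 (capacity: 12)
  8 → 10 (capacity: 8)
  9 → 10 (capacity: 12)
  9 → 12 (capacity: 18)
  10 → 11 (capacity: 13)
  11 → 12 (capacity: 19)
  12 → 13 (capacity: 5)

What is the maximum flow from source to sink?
Maximum flow = 7

Max flow: 7

Flow assignment:
  0 → 1: 7/20
  1 → 2: 7/7
  2 → 3: 7/16
  3 → 4: 7/13
  4 → 5: 7/8
  5 → 6: 7/19
  6 → 7: 7/15
  7 → 8: 7/20
  8 → 13: 7/16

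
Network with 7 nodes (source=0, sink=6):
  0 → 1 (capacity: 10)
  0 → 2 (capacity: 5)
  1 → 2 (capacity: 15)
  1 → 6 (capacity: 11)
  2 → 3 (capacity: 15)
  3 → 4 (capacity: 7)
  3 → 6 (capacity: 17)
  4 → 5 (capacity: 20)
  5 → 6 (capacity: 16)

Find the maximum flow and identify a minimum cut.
Max flow = 15, Min cut edges: (0,1), (0,2)

Maximum flow: 15
Minimum cut: (0,1), (0,2)
Partition: S = [0], T = [1, 2, 3, 4, 5, 6]

Max-flow min-cut theorem verified: both equal 15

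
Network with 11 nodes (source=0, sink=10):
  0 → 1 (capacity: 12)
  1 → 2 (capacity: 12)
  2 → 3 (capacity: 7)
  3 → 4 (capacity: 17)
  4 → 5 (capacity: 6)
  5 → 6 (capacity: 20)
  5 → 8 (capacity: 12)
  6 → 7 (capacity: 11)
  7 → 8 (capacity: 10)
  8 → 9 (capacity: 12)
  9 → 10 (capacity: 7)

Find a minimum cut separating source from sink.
Min cut value = 6, edges: (4,5)

Min cut value: 6
Partition: S = [0, 1, 2, 3, 4], T = [5, 6, 7, 8, 9, 10]
Cut edges: (4,5)

By max-flow min-cut theorem, max flow = min cut = 6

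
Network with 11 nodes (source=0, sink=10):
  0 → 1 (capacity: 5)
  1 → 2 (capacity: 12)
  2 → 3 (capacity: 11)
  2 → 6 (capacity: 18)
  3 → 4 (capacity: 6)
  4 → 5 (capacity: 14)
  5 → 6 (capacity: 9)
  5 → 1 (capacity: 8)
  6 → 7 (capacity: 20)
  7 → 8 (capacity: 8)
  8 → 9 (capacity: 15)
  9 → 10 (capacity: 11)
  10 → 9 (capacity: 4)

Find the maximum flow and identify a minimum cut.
Max flow = 5, Min cut edges: (0,1)

Maximum flow: 5
Minimum cut: (0,1)
Partition: S = [0], T = [1, 2, 3, 4, 5, 6, 7, 8, 9, 10]

Max-flow min-cut theorem verified: both equal 5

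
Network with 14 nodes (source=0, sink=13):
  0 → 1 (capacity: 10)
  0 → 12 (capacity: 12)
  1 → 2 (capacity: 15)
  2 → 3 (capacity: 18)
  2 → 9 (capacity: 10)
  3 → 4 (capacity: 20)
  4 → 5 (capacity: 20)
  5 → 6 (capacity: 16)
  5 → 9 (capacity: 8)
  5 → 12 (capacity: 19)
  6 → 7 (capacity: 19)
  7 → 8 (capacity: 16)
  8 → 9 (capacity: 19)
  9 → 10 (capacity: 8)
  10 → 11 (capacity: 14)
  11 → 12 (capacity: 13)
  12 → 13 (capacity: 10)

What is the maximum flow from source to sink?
Maximum flow = 10

Max flow: 10

Flow assignment:
  0 → 1: 10/10
  1 → 2: 10/15
  2 → 3: 10/18
  3 → 4: 10/20
  4 → 5: 10/20
  5 → 12: 10/19
  12 → 13: 10/10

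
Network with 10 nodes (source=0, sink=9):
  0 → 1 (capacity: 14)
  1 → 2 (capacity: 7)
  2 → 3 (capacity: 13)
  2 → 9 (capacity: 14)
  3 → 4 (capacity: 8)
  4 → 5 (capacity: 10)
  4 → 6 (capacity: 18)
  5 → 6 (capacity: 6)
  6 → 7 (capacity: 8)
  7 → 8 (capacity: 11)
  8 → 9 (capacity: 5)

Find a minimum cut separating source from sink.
Min cut value = 7, edges: (1,2)

Min cut value: 7
Partition: S = [0, 1], T = [2, 3, 4, 5, 6, 7, 8, 9]
Cut edges: (1,2)

By max-flow min-cut theorem, max flow = min cut = 7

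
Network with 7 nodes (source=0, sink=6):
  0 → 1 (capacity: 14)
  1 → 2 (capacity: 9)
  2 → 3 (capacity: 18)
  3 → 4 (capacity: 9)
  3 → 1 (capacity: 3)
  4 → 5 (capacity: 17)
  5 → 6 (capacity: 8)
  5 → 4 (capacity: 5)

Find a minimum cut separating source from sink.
Min cut value = 8, edges: (5,6)

Min cut value: 8
Partition: S = [0, 1, 2, 3, 4, 5], T = [6]
Cut edges: (5,6)

By max-flow min-cut theorem, max flow = min cut = 8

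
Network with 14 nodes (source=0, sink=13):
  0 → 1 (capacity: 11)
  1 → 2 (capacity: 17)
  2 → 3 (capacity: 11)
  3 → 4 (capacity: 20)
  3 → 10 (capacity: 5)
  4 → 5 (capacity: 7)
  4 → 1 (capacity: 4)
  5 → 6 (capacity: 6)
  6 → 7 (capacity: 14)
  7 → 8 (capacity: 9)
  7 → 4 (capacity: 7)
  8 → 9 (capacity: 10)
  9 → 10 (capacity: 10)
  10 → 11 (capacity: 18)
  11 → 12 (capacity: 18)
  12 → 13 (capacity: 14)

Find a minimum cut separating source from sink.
Min cut value = 11, edges: (3,10), (5,6)

Min cut value: 11
Partition: S = [0, 1, 2, 3, 4, 5], T = [6, 7, 8, 9, 10, 11, 12, 13]
Cut edges: (3,10), (5,6)

By max-flow min-cut theorem, max flow = min cut = 11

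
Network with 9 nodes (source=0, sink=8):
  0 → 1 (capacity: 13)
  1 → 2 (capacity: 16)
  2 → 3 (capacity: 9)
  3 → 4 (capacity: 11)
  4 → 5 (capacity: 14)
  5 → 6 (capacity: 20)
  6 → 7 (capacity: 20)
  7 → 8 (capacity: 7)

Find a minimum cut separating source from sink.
Min cut value = 7, edges: (7,8)

Min cut value: 7
Partition: S = [0, 1, 2, 3, 4, 5, 6, 7], T = [8]
Cut edges: (7,8)

By max-flow min-cut theorem, max flow = min cut = 7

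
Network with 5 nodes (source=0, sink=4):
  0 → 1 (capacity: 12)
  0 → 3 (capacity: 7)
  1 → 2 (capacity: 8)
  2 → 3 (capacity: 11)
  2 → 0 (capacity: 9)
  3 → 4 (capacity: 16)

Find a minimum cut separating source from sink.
Min cut value = 15, edges: (0,3), (1,2)

Min cut value: 15
Partition: S = [0, 1], T = [2, 3, 4]
Cut edges: (0,3), (1,2)

By max-flow min-cut theorem, max flow = min cut = 15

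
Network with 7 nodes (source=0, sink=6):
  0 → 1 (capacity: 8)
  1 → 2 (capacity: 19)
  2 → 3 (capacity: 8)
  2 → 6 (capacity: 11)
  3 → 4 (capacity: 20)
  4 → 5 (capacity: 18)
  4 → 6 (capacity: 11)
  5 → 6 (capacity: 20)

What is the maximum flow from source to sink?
Maximum flow = 8

Max flow: 8

Flow assignment:
  0 → 1: 8/8
  1 → 2: 8/19
  2 → 6: 8/11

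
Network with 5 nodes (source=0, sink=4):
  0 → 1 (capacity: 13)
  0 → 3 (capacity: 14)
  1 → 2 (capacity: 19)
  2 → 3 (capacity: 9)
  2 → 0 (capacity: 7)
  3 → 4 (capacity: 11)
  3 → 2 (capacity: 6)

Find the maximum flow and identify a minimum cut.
Max flow = 11, Min cut edges: (3,4)

Maximum flow: 11
Minimum cut: (3,4)
Partition: S = [0, 1, 2, 3], T = [4]

Max-flow min-cut theorem verified: both equal 11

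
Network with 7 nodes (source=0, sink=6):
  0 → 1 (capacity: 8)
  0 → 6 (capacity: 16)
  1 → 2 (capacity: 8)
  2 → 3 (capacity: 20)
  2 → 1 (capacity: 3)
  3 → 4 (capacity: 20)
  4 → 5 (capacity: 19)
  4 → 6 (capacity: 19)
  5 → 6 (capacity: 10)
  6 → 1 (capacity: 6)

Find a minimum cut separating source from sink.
Min cut value = 24, edges: (0,6), (1,2)

Min cut value: 24
Partition: S = [0, 1], T = [2, 3, 4, 5, 6]
Cut edges: (0,6), (1,2)

By max-flow min-cut theorem, max flow = min cut = 24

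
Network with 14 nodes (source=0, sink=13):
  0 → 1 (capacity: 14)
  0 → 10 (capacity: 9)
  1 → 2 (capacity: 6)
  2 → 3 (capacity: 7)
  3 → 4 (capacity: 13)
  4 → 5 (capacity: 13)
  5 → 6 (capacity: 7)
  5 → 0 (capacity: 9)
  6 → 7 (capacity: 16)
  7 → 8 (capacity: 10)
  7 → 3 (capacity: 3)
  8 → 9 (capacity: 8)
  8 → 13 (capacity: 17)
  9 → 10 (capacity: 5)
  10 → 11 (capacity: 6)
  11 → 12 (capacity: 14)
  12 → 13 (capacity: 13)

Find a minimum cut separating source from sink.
Min cut value = 12, edges: (1,2), (10,11)

Min cut value: 12
Partition: S = [0, 1, 9, 10], T = [2, 3, 4, 5, 6, 7, 8, 11, 12, 13]
Cut edges: (1,2), (10,11)

By max-flow min-cut theorem, max flow = min cut = 12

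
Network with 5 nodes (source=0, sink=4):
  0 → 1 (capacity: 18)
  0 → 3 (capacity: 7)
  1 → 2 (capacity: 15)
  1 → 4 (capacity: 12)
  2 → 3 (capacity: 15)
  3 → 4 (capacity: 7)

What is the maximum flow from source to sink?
Maximum flow = 19

Max flow: 19

Flow assignment:
  0 → 1: 18/18
  0 → 3: 1/7
  1 → 2: 6/15
  1 → 4: 12/12
  2 → 3: 6/15
  3 → 4: 7/7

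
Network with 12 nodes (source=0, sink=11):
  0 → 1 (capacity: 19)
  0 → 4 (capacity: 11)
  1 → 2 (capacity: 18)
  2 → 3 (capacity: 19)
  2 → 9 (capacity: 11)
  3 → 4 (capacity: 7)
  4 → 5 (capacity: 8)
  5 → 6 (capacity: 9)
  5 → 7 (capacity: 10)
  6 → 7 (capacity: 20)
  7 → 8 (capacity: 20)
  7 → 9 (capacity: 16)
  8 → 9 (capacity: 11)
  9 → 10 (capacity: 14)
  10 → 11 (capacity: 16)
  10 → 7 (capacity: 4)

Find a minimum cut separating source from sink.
Min cut value = 14, edges: (9,10)

Min cut value: 14
Partition: S = [0, 1, 2, 3, 4, 5, 6, 7, 8, 9], T = [10, 11]
Cut edges: (9,10)

By max-flow min-cut theorem, max flow = min cut = 14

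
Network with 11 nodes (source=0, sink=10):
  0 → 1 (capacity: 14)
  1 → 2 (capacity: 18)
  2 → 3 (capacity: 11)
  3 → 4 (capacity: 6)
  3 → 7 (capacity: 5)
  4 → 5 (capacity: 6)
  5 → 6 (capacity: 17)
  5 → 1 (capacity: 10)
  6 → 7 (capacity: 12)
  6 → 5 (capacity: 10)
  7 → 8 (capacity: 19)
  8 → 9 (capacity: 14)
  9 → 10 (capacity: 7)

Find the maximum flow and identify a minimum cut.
Max flow = 7, Min cut edges: (9,10)

Maximum flow: 7
Minimum cut: (9,10)
Partition: S = [0, 1, 2, 3, 4, 5, 6, 7, 8, 9], T = [10]

Max-flow min-cut theorem verified: both equal 7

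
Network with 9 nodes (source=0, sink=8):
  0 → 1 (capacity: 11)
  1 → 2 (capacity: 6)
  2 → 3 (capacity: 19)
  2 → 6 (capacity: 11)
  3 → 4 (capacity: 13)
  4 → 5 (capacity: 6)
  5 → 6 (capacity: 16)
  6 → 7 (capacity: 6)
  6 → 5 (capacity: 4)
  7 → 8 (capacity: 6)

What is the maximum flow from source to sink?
Maximum flow = 6

Max flow: 6

Flow assignment:
  0 → 1: 6/11
  1 → 2: 6/6
  2 → 6: 6/11
  6 → 7: 6/6
  7 → 8: 6/6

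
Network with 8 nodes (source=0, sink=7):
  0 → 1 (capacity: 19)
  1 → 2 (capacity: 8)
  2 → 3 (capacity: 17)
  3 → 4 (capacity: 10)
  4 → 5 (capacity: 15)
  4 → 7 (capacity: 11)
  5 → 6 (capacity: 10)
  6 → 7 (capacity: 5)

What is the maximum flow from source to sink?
Maximum flow = 8

Max flow: 8

Flow assignment:
  0 → 1: 8/19
  1 → 2: 8/8
  2 → 3: 8/17
  3 → 4: 8/10
  4 → 7: 8/11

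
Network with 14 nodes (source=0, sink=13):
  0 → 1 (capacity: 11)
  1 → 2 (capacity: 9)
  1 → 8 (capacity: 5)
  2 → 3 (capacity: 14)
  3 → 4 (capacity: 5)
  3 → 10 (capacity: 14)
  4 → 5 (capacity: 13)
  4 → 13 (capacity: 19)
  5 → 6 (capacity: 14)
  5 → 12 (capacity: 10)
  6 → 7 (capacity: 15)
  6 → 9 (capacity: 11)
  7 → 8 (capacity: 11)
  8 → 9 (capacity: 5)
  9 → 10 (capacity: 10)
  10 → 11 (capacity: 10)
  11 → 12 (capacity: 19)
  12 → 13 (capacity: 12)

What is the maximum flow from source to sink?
Maximum flow = 11

Max flow: 11

Flow assignment:
  0 → 1: 11/11
  1 → 2: 9/9
  1 → 8: 2/5
  2 → 3: 9/14
  3 → 4: 5/5
  3 → 10: 4/14
  4 → 13: 5/19
  8 → 9: 2/5
  9 → 10: 2/10
  10 → 11: 6/10
  11 → 12: 6/19
  12 → 13: 6/12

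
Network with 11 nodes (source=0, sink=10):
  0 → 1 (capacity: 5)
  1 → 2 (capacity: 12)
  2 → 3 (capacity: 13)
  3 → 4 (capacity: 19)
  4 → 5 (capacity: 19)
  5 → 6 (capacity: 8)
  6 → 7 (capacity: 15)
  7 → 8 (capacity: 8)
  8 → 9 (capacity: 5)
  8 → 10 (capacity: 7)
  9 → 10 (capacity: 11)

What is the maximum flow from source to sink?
Maximum flow = 5

Max flow: 5

Flow assignment:
  0 → 1: 5/5
  1 → 2: 5/12
  2 → 3: 5/13
  3 → 4: 5/19
  4 → 5: 5/19
  5 → 6: 5/8
  6 → 7: 5/15
  7 → 8: 5/8
  8 → 10: 5/7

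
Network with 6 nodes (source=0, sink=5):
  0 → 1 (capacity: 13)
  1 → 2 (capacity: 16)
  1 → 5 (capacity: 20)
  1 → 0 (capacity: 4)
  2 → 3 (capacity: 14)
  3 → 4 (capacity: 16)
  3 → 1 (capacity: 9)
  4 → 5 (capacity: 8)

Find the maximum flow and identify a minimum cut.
Max flow = 13, Min cut edges: (0,1)

Maximum flow: 13
Minimum cut: (0,1)
Partition: S = [0], T = [1, 2, 3, 4, 5]

Max-flow min-cut theorem verified: both equal 13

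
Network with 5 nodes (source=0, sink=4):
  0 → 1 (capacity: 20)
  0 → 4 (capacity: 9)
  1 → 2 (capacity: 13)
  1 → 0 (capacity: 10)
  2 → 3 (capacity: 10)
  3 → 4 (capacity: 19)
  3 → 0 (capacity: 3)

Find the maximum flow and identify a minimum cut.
Max flow = 19, Min cut edges: (0,4), (2,3)

Maximum flow: 19
Minimum cut: (0,4), (2,3)
Partition: S = [0, 1, 2], T = [3, 4]

Max-flow min-cut theorem verified: both equal 19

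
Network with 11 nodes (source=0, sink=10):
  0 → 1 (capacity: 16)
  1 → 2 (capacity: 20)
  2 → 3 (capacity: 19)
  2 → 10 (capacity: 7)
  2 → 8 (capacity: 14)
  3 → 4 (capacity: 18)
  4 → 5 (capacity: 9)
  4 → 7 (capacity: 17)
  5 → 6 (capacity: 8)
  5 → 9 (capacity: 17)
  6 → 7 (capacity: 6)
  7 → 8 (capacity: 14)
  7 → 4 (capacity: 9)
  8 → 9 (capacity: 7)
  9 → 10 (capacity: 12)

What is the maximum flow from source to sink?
Maximum flow = 16

Max flow: 16

Flow assignment:
  0 → 1: 16/16
  1 → 2: 16/20
  2 → 3: 2/19
  2 → 10: 7/7
  2 → 8: 7/14
  3 → 4: 2/18
  4 → 5: 2/9
  5 → 9: 2/17
  8 → 9: 7/7
  9 → 10: 9/12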